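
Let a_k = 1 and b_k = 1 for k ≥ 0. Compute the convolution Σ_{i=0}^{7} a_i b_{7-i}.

8

Write out a_i and b_{7-i} for i = 0,…,7 and sum the products.
Σ = 1·1 + 1·1 + 1·1 + 1·1 + 1·1 + 1·1 + 1·1 + 1·1 = 8.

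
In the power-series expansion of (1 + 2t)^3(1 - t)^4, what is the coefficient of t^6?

(1 + 2t)^3 has coefficients 1,6,12,8 for degrees 0…3.
(1 - t)^4 has coefficients 1,-4,6,-4,1,0,0 for degrees 0…6.
[t^6] = 1·0 + 6·0 + 12·1 + 8·(-4) = -20.

-20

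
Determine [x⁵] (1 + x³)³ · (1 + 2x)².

12

(1 + x³)³ has coefficients 1,0,0,3,0,0 for degrees 0…5.
(1 + 2x)² has coefficients 1,4,4,0,0,0 for degrees 0…5.
[x⁵] = 1·0 + 3·4 = 12.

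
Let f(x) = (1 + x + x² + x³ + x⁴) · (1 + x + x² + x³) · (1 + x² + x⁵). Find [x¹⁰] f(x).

3

(1 + x + x² + x³ + x⁴) has coefficients 1,1,1,1,1 for degrees 0…4.
(1 + x + x² + x³) has coefficients 1,1,1,1,0,0,0,0,0,0,0 for degrees 0…10.
Finally multiplying by (1 + x² + x⁵), the product of all factors after the first has coefficients 1,1,2,2,1,2,1,1,1,0,0 for degrees 0…10.
[x¹⁰] = 1·0 + 1·0 + 1·1 + 1·1 + 1·1 = 3.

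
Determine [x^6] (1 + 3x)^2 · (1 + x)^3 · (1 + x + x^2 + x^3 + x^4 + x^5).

127

(1 + 3x)^2 has coefficients 1,6,9 for degrees 0…2.
(1 + x)^3 has coefficients 1,3,3,1,0,0,0 for degrees 0…6.
Finally multiplying by (1 + x + x^2 + x^3 + x^4 + x^5), the product of all factors after the first has coefficients 1,4,7,8,8,8,7 for degrees 0…6.
[x^6] = 1·7 + 6·8 + 9·8 = 127.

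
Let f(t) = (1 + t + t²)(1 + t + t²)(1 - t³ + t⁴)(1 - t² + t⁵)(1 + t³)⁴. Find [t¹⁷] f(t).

9

(1 + t + t²) has coefficients 1,1,1 for degrees 0…2.
(1 + t + t²) has coefficients 1,1,1,0,0,0,0,0,0,0,0,0,0,0,0,0,0,0 for degrees 0…17.
Multiplying by (1 - t³ + t⁴) gives running coefficients 1,1,1,-1,0,0,1,0,0,0,0,0,0,0,0,0,0,0 for degrees 0…17.
Multiplying by (1 - t² + t⁵) gives running coefficients 1,1,0,-2,-1,2,2,1,-2,0,0,1,0,0,0,0,0,0 for degrees 0…17.
Finally multiplying by (1 + t³)⁴, the product of all factors after the first has coefficients 1,1,0,2,3,2,0,3,6,0,2,5,5,3,0,6,3,0 for degrees 0…17.
[t¹⁷] = 1·0 + 1·3 + 1·6 = 9.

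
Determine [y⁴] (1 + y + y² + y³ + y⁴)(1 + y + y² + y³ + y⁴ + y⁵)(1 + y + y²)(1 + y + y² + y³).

(1 + y + y² + y³ + y⁴) has coefficients 1,1,1,1,1 for degrees 0…4.
(1 + y + y² + y³ + y⁴ + y⁵) has coefficients 1,1,1,1,1 for degrees 0…4.
Multiplying by (1 + y + y²) gives running coefficients 1,2,3,3,3 for degrees 0…4.
Finally multiplying by (1 + y + y² + y³), the product of all factors after the first has coefficients 1,3,6,9,11 for degrees 0…4.
[y⁴] = 1·11 + 1·9 + 1·6 + 1·3 + 1·1 = 30.

30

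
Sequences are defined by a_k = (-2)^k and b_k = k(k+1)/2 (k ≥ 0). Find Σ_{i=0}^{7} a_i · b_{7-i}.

30

Write out a_i and b_{7-i} for i = 0,…,7 and sum the products.
Σ = 1·28 − 2·21 + 4·15 − 8·10 + 16·6 − 32·3 + 64·1 − 128·0 = 30.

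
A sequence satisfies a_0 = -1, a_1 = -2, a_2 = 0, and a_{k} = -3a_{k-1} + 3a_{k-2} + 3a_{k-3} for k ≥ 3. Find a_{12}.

678213

The ordinary generating function has denominator 1 + 3y - 3y^2 - 3y^3.
Iterating the recurrence: a_0,…,a_{12} = -1, -2, 0, -9, 21, -90, 306, -1125, 4023, -14526, 52272, -188325, 678213.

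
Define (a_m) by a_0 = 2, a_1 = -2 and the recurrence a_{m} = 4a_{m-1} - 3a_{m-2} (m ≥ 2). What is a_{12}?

The ordinary generating function has denominator 1 - 4z + 3z^2.
Iterating the recurrence: a_0,…,a_{12} = 2, -2, -14, -50, -158, -482, -1454, -4370, -13118, -39362, -118094, -354290, -1062878.

-1062878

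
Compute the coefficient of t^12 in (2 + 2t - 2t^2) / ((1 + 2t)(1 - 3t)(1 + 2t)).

The denominator gives the recurrence a_n = −a_(n−1) + 8a_(n−2) + 12a_(n−3) for n ≥ 3; the numerator fixes a_0 = 2, a_1 = 0, a_2 = 14.
Iterating: 2, 0, 14, 10, 102, 146, 790, 1602, 6470, 15826, 55158, 149090, 482086, so a_12 = 482086.

482086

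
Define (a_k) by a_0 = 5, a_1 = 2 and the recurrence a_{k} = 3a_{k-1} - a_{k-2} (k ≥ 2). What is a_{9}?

233

The ordinary generating function has denominator 1 - 3t + t^2.
Iterating the recurrence: a_0,…,a_{9} = 5, 2, 1, 1, 2, 5, 13, 34, 89, 233.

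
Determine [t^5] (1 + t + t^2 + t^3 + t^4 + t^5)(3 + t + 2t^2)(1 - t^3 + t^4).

4

(1 + t + t^2 + t^3 + t^4 + t^5) has coefficients 1,1,1,1,1,1 for degrees 0…5.
(3 + t + 2t^2) has coefficients 3,1,2,0,0,0 for degrees 0…5.
Finally multiplying by (1 - t^3 + t^4), the product of all factors after the first has coefficients 3,1,2,-3,2,-1 for degrees 0…5.
[t^5] = 1·(-1) + 1·2 + 1·(-3) + 1·2 + 1·1 + 1·3 = 4.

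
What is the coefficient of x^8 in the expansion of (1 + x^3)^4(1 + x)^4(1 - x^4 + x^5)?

27

(1 + x^3)^4 has coefficients 1,0,0,4,0,0,6,0,0 for degrees 0…8.
(1 + x)^4 has coefficients 1,4,6,4,1,0,0,0,0 for degrees 0…8.
Finally multiplying by (1 - x^4 + x^5), the product of all factors after the first has coefficients 1,4,6,4,0,-3,-2,2,3 for degrees 0…8.
[x^8] = 1·3 + 4·(-3) + 6·6 = 27.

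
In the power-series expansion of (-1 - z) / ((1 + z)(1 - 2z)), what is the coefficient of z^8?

-256

Partial fractions give a closed form: a_n = (-1)·2^n.
At n = 8: a_8 = -256.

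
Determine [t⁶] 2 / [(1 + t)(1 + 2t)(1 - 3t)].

Partial fractions give a closed form: a_n = (-1/2)·(-1)^n + (8/5)·(-2)^n + (9/10)·3^n.
At n = 6: a_6 = 758.

758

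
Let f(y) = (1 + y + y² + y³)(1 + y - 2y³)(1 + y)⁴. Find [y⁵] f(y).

(1 + y + y² + y³) has coefficients 1,1,1,1 for degrees 0…3.
(1 + y - 2y³) has coefficients 1,1,0,-2,0,0 for degrees 0…5.
Finally multiplying by (1 + y)⁴, the product of all factors after the first has coefficients 1,5,10,8,-3,-11 for degrees 0…5.
[y⁵] = 1·(-11) + 1·(-3) + 1·8 + 1·10 = 4.

4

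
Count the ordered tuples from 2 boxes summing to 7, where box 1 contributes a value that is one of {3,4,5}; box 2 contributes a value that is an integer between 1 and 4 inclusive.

3

The generating function for the choices is (y³ + y⁴ + y⁵)·(y + y² + y³ + y⁴); the count is [y⁷].
(y³ + y⁴ + y⁵) has coefficients 0,0,0,1,1,1 for degrees 0…5.
(y + y² + y³ + y⁴) has coefficients 0,1,1,1,1,0,0,0 for degrees 0…7.
[y⁷] = 1·1 + 1·1 + 1·1 = 3.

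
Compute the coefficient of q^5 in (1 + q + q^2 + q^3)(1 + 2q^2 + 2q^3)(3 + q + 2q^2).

26

(1 + q + q^2 + q^3) has coefficients 1,1,1,1 for degrees 0…3.
(1 + 2q^2 + 2q^3) has coefficients 1,0,2,2,0,0 for degrees 0…5.
Finally multiplying by (3 + q + 2q^2), the product of all factors after the first has coefficients 3,1,8,8,6,4 for degrees 0…5.
[q^5] = 1·4 + 1·6 + 1·8 + 1·8 = 26.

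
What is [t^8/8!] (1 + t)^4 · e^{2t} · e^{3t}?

The EGF product rule gives c_8 = Σ_{k_1+k_2+k_3=8} C(8; k_1,k_2,k_3) · ∏ g_i(k_i), where (1+t)^4 gives the falling factorial (4)_k; e^{2t} gives (2)^k; e^{3t} gives (3)^k.
g_1(k) for k = 0…8: 1, 4, 12, 24, 24, 0, 0, 0, 0.
g_2(k) for k = 0…8: 1, 2, 4, 8, 16, 32, 64, 128, 256.
g_3(k) for k = 0…8: 1, 3, 9, 27, 81, 243, 729, 2187, 6561.
First combine the last two factors: h(k) = Σ_j C(k,j)·g_2(j)·g_3(k−j) for k = 0…8: 1, 5, 25, 125, 625, 3125, 15625, 78125, 390625.
c_8 = Σ_k C(8,k)·g_1(k)·h(8−k) = 1·1·390625 + 8·4·78125 + 28·12·15625 + 56·24·3125 + 70·24·625 = 390625 + 2500000 + 5250000 + 4200000 + 1050000 = 13390625.

13390625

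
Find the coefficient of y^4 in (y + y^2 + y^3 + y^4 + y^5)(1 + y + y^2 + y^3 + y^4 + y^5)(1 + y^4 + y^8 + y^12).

4

(y + y^2 + y^3 + y^4 + y^5) has coefficients 0,1,1,1,1 for degrees 0…4.
(1 + y + y^2 + y^3 + y^4 + y^5) has coefficients 1,1,1,1,1 for degrees 0…4.
Finally multiplying by (1 + y^4 + y^8 + y^12), the product of all factors after the first has coefficients 1,1,1,1,2 for degrees 0…4.
[y^4] = 1·1 + 1·1 + 1·1 + 1·1 = 4.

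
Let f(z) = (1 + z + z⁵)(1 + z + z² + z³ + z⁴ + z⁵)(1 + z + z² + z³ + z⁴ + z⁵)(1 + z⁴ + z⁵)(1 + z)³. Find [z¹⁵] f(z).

(1 + z + z⁵) has coefficients 1,1,0,0,0,1 for degrees 0…5.
(1 + z + z² + z³ + z⁴ + z⁵) has coefficients 1,1,1,1,1,1,0,0,0,0,0,0,0,0,0,0 for degrees 0…15.
Multiplying by (1 + z + z² + z³ + z⁴ + z⁵) gives running coefficients 1,2,3,4,5,6,5,4,3,2,1,0,0,0,0,0 for degrees 0…15.
Multiplying by (1 + z⁴ + z⁵) gives running coefficients 1,2,3,4,6,9,10,11,12,13,12,9,7,5,3,1 for degrees 0…15.
Finally multiplying by (1 + z)³, the product of all factors after the first has coefficients 1,5,12,20,29,42,59,74,84,92,98,96,83,65,48,32 for degrees 0…15.
[z¹⁵] = 1·32 + 1·48 + 1·98 = 178.

178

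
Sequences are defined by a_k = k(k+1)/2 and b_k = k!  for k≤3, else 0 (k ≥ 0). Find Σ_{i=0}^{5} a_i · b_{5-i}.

This is [x^5] in the product of the two ordinary generating functions.
Σ = 0·0 + 1·0 + 3·6 + 6·2 + 10·1 + 15·1 = 55.

55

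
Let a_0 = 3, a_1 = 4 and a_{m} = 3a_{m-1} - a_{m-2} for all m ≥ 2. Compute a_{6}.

The ordinary generating function has denominator 1 - 3z + z^2.
Iterating the recurrence: a_0,…,a_{6} = 3, 4, 9, 23, 60, 157, 411.

411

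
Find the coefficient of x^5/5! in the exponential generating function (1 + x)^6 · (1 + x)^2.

The EGF product rule gives c_5 = Σ_{k_1+k_2=5} C(5; k_1,k_2) · ∏ g_i(k_i), where (1+x)^6 gives the falling factorial (6)_k; (1+x)^2 gives the falling factorial (2)_k.
g_1(k) for k = 0…5: 1, 6, 30, 120, 360, 720.
g_2(k) for k = 0…5: 1, 2, 2, 0, 0, 0.
c_5 = Σ_k C(5,k)·g_1(k)·g_2(5−k) = 10·120·2 + 5·360·2 + 1·720·1 = 2400 + 3600 + 720 = 6720.

6720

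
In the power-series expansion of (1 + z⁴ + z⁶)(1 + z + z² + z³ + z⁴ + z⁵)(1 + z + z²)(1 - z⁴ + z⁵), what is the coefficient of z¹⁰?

(1 + z⁴ + z⁶) has coefficients 1,0,0,0,1,0,1 for degrees 0…6.
(1 + z + z² + z³ + z⁴ + z⁵) has coefficients 1,1,1,1,1,1,0,0,0,0,0 for degrees 0…10.
Multiplying by (1 + z + z²) gives running coefficients 1,2,3,3,3,3,2,1,0,0,0 for degrees 0…10.
Finally multiplying by (1 - z⁴ + z⁵), the product of all factors after the first has coefficients 1,2,3,3,2,2,1,1,0,0,1 for degrees 0…10.
[z¹⁰] = 1·1 + 1·1 + 1·2 = 4.

4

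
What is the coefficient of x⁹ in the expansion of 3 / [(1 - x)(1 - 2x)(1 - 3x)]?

259578

Partial fractions give a closed form: a_n = (3/2)·1^n + (-12)·2^n + (27/2)·3^n.
At n = 9: a_9 = 259578.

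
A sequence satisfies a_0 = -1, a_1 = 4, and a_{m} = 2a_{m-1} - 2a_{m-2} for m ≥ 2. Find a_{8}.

-16

The ordinary generating function has denominator 1 - 2x + 2x^2.
Iterating the recurrence: a_0,…,a_{8} = -1, 4, 10, 12, 4, -16, -40, -48, -16.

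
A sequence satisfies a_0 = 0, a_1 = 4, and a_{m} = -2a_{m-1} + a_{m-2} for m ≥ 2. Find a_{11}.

The ordinary generating function has denominator 1 + 2y - y^2.
Iterating the recurrence: a_0,…,a_{11} = 0, 4, -8, 20, -48, 116, -280, 676, -1632, 3940, -9512, 22964.

22964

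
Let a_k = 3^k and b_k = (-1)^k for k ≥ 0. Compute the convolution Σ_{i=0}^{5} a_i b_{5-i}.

Write out a_i and b_{5-i} for i = 0,…,5 and sum the products.
Σ = 1·(-1) + 3·1 + 9·(-1) + 27·1 + 81·(-1) + 243·1 = 182.

182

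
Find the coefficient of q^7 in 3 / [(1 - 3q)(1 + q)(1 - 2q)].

14250

Partial fractions give a closed form: a_n = (27/4)·3^n + (1/4)·(-1)^n + (-4)·2^n.
At n = 7: a_7 = 14250.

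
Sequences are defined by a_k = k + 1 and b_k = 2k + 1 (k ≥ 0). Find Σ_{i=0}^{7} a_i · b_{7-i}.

Write out a_i and b_{7-i} for i = 0,…,7 and sum the products.
Σ = 1·15 + 2·13 + 3·11 + 4·9 + 5·7 + 6·5 + 7·3 + 8·1 = 204.

204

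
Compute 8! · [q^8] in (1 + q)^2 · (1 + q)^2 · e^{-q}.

641

The EGF product rule gives c_8 = Σ_{k_1+k_2+k_3=8} C(8; k_1,k_2,k_3) · ∏ g_i(k_i), where (1+q)^2 gives the falling factorial (2)_k; (1+q)^2 gives the falling factorial (2)_k; e^{-q} gives (-1)^k.
g_1(k) for k = 0…8: 1, 2, 2, 0, 0, 0, 0, 0, 0.
g_2(k) for k = 0…8: 1, 2, 2, 0, 0, 0, 0, 0, 0.
g_3(k) for k = 0…8: 1, -1, 1, -1, 1, -1, 1, -1, 1.
First combine the last two factors: h(k) = Σ_j C(k,j)·g_2(j)·g_3(k−j) for k = 0…8: 1, 1, -1, -1, 5, -11, 19, -29, 41.
c_8 = Σ_k C(8,k)·g_1(k)·h(8−k) = 1·1·41 + 8·2·(-29) + 28·2·19 = 41 − 464 + 1064 = 641.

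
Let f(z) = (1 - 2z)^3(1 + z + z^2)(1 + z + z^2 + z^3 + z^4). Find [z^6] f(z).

1

(1 - 2z)^3 has coefficients 1,-6,12,-8 for degrees 0…3.
(1 + z + z^2) has coefficients 1,1,1,0,0,0,0 for degrees 0…6.
Finally multiplying by (1 + z + z^2 + z^3 + z^4), the product of all factors after the first has coefficients 1,2,3,3,3,2,1 for degrees 0…6.
[z^6] = 1·1 − 6·2 + 12·3 − 8·3 = 1.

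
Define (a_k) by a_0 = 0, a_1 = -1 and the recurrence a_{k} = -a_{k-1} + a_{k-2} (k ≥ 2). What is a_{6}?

The ordinary generating function has denominator 1 + x - x^2.
Iterating the recurrence: a_0,…,a_{6} = 0, -1, 1, -2, 3, -5, 8.

8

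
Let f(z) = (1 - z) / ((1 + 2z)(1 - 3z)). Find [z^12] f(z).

215034

Partial fractions give a closed form: a_n = (3/5)·(-2)^n + (2/5)·3^n.
At n = 12: a_12 = 215034.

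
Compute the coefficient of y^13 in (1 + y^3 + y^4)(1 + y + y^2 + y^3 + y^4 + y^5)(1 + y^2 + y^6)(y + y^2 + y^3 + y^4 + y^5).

(1 + y^3 + y^4) has coefficients 1,0,0,1,1 for degrees 0…4.
(1 + y + y^2 + y^3 + y^4 + y^5) has coefficients 1,1,1,1,1,1,0,0,0,0,0,0,0,0 for degrees 0…13.
Multiplying by (1 + y^2 + y^6) gives running coefficients 1,1,2,2,2,2,2,2,1,1,1,1,0,0 for degrees 0…13.
Finally multiplying by (y + y^2 + y^3 + y^4 + y^5), the product of all factors after the first has coefficients 0,1,2,4,6,8,9,10,10,9,8,7,6,4 for degrees 0…13.
[y^13] = 1·4 + 1·8 + 1·9 = 21.

21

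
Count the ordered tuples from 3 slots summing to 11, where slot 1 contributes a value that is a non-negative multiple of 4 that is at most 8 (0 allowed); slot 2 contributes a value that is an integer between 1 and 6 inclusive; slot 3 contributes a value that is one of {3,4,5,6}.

The generating function for the choices is (1 + z^4 + z^8)·(z + z^2 + z^3 + z^4 + z^5 + z^6)·(z^3 + z^4 + z^5 + z^6); the count is [z^11].
(1 + z^4 + z^8) has coefficients 1,0,0,0,1,0,0,0,1 for degrees 0…8.
(z + z^2 + z^3 + z^4 + z^5 + z^6) has coefficients 0,1,1,1,1,1,1,0,0,0,0,0 for degrees 0…11.
Finally multiplying by (z^3 + z^4 + z^5 + z^6), the product of all factors after the first has coefficients 0,0,0,0,1,2,3,4,4,4,3,2 for degrees 0…11.
[z^11] = 1·2 + 1·4 + 1·0 = 6.

6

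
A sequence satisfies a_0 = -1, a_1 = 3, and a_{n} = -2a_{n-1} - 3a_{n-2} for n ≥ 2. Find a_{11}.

-723

The ordinary generating function has denominator 1 + 2t + 3t^2.
Iterating the recurrence: a_0,…,a_{11} = -1, 3, -3, -3, 15, -21, -3, 69, -129, 51, 285, -723.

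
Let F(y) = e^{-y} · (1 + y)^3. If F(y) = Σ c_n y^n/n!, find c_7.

104

The EGF product rule gives c_7 = Σ_{k_1+k_2=7} C(7; k_1,k_2) · ∏ g_i(k_i), where e^{-y} gives (-1)^k; (1+y)^3 gives the falling factorial (3)_k.
g_1(k) for k = 0…7: 1, -1, 1, -1, 1, -1, 1, -1.
g_2(k) for k = 0…7: 1, 3, 6, 6, 0, 0, 0, 0.
c_7 = Σ_k C(7,k)·g_1(k)·g_2(7−k) = 35·1·6 + 21·(-1)·6 + 7·1·3 + 1·(-1)·1 = 210 − 126 + 21 − 1 = 104.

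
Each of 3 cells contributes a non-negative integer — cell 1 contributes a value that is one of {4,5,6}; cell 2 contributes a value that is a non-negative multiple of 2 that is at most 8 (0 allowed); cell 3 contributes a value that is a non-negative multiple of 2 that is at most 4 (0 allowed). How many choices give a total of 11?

The generating function for the choices is (y⁴ + y⁵ + y⁶)·(1 + y² + y⁴ + y⁶ + y⁸)·(1 + y² + y⁴); the count is [y¹¹].
(y⁴ + y⁵ + y⁶) has coefficients 0,0,0,0,1,1,1 for degrees 0…6.
(1 + y² + y⁴ + y⁶ + y⁸) has coefficients 1,0,1,0,1,0,1,0,1,0,0,0 for degrees 0…11.
Finally multiplying by (1 + y² + y⁴), the product of all factors after the first has coefficients 1,0,2,0,3,0,3,0,3,0,2,0 for degrees 0…11.
[y¹¹] = 1·0 + 1·3 + 1·0 = 3.

3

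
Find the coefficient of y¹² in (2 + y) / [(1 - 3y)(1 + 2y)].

The denominator gives the recurrence a_n = a_(n−1) + 6a_(n−2) for n ≥ 3; the numerator fixes a_0 = 2, a_1 = 3, a_2 = 15.
Iterating: 2, 3, 15, 33, 123, 321, 1059, 2985, 9339, 27249, 83283, 246777, 746475, so a_12 = 746475.

746475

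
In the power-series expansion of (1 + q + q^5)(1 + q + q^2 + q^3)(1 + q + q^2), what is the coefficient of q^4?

(1 + q + q^5) has coefficients 1,1,0,0,0 for degrees 0…4.
(1 + q + q^2 + q^3) has coefficients 1,1,1,1,0 for degrees 0…4.
Finally multiplying by (1 + q + q^2), the product of all factors after the first has coefficients 1,2,3,3,2 for degrees 0…4.
[q^4] = 1·2 + 1·3 = 5.

5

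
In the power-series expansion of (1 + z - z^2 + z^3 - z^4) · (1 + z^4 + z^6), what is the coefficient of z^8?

(1 + z - z^2 + z^3 - z^4) has coefficients 1,1,-1,1,-1 for degrees 0…4.
(1 + z^4 + z^6) has coefficients 1,0,0,0,1,0,1,0,0 for degrees 0…8.
[z^8] = 1·0 + 1·0 − 1·1 + 1·0 − 1·1 = -2.

-2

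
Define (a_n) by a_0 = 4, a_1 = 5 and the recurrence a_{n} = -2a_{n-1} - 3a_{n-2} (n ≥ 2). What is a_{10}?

-766

The ordinary generating function has denominator 1 + 2z + 3z^2.
Iterating the recurrence: a_0,…,a_{10} = 4, 5, -22, 29, 8, -103, 182, -55, -436, 1037, -766.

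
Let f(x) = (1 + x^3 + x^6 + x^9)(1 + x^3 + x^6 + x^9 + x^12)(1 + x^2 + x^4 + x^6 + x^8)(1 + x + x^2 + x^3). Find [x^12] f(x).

22

(1 + x^3 + x^6 + x^9) has coefficients 1,0,0,1,0,0,1,0,0,1 for degrees 0…9.
(1 + x^3 + x^6 + x^9 + x^12) has coefficients 1,0,0,1,0,0,1,0,0,1,0,0,1 for degrees 0…12.
Multiplying by (1 + x^2 + x^4 + x^6 + x^8) gives running coefficients 1,0,1,1,1,1,2,1,2,2,1,2,2 for degrees 0…12.
Finally multiplying by (1 + x + x^2 + x^3), the product of all factors after the first has coefficients 1,1,2,3,3,4,5,5,6,7,6,7,7 for degrees 0…12.
[x^12] = 1·7 + 1·7 + 1·5 + 1·3 = 22.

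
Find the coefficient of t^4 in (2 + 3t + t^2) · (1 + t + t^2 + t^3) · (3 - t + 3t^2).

(2 + 3t + t^2) has coefficients 2,3,1 for degrees 0…2.
(1 + t + t^2 + t^3) has coefficients 1,1,1,1,0 for degrees 0…4.
Finally multiplying by (3 - t + 3t^2), the product of all factors after the first has coefficients 3,2,5,5,2 for degrees 0…4.
[t^4] = 2·2 + 3·5 + 1·5 = 24.

24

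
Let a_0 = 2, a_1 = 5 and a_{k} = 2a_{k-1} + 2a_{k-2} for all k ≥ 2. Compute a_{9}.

The ordinary generating function has denominator 1 - 2x - 2x^2.
Iterating the recurrence: a_0,…,a_{9} = 2, 5, 14, 38, 104, 284, 776, 2120, 5792, 15824.

15824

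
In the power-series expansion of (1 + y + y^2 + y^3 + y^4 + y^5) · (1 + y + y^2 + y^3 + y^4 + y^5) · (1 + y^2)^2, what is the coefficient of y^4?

12

(1 + y + y^2 + y^3 + y^4 + y^5) has coefficients 1,1,1,1,1 for degrees 0…4.
(1 + y + y^2 + y^3 + y^4 + y^5) has coefficients 1,1,1,1,1 for degrees 0…4.
Finally multiplying by (1 + y^2)^2, the product of all factors after the first has coefficients 1,1,3,3,4 for degrees 0…4.
[y^4] = 1·4 + 1·3 + 1·3 + 1·1 + 1·1 = 12.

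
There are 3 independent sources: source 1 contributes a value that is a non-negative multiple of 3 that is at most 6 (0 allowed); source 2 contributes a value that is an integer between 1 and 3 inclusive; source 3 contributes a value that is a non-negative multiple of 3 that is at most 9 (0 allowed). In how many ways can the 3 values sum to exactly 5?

2

The generating function for the choices is (1 + z^3 + z^6)·(z + z^2 + z^3)·(1 + z^3 + z^6 + z^9); the count is [z^5].
(1 + z^3 + z^6) has coefficients 1,0,0,1,0,0 for degrees 0…5.
(z + z^2 + z^3) has coefficients 0,1,1,1,0,0 for degrees 0…5.
Finally multiplying by (1 + z^3 + z^6 + z^9), the product of all factors after the first has coefficients 0,1,1,1,1,1 for degrees 0…5.
[z^5] = 1·1 + 1·1 = 2.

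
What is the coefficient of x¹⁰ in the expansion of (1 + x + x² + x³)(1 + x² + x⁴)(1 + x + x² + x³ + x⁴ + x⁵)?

4

(1 + x + x² + x³) has coefficients 1,1,1,1 for degrees 0…3.
(1 + x² + x⁴) has coefficients 1,0,1,0,1,0,0,0,0,0,0 for degrees 0…10.
Finally multiplying by (1 + x + x² + x³ + x⁴ + x⁵), the product of all factors after the first has coefficients 1,1,2,2,3,3,2,2,1,1,0 for degrees 0…10.
[x¹⁰] = 1·0 + 1·1 + 1·1 + 1·2 = 4.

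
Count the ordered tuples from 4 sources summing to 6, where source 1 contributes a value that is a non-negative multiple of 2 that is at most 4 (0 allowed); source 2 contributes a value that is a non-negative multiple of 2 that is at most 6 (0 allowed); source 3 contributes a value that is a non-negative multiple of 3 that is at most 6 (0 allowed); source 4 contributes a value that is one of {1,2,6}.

The generating function for the choices is (1 + q^2 + q^4)·(1 + q^2 + q^4 + q^6)·(1 + q^3 + q^6)·(q + q^2 + q^6); the count is [q^6].
(1 + q^2 + q^4) has coefficients 1,0,1,0,1 for degrees 0…4.
(1 + q^2 + q^4 + q^6) has coefficients 1,0,1,0,1,0,1 for degrees 0…6.
Multiplying by (1 + q^3 + q^6) gives running coefficients 1,0,1,1,1,1,2 for degrees 0…6.
Finally multiplying by (q + q^2 + q^6), the product of all factors after the first has coefficients 0,1,1,1,2,2,3 for degrees 0…6.
[q^6] = 1·3 + 1·2 + 1·1 = 6.

6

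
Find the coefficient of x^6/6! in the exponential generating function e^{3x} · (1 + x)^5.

83079

The EGF product rule gives c_6 = Σ_{k_1+k_2=6} C(6; k_1,k_2) · ∏ g_i(k_i), where e^{3x} gives (3)^k; (1+x)^5 gives the falling factorial (5)_k.
g_1(k) for k = 0…6: 1, 3, 9, 27, 81, 243, 729.
g_2(k) for k = 0…6: 1, 5, 20, 60, 120, 120, 0.
c_6 = Σ_k C(6,k)·g_1(k)·g_2(6−k) = 6·3·120 + 15·9·120 + 20·27·60 + 15·81·20 + 6·243·5 + 1·729·1 = 2160 + 16200 + 32400 + 24300 + 7290 + 729 = 83079.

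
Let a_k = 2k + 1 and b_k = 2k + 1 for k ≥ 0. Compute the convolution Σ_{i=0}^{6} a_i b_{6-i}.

The convolution is the x^6 coefficient of A(x)B(x).
Σ = 1·13 + 3·11 + 5·9 + 7·7 + 9·5 + 11·3 + 13·1 = 231.

231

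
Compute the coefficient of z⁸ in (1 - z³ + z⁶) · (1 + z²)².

(1 - z³ + z⁶) has coefficients 1,0,0,-1,0,0,1 for degrees 0…6.
(1 + z²)² has coefficients 1,0,2,0,1,0,0,0,0 for degrees 0…8.
[z⁸] = 1·0 − 1·0 + 1·2 = 2.

2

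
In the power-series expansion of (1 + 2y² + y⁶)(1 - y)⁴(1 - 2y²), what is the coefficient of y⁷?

12

(1 + 2y² + y⁶) has coefficients 1,0,2,0,0,0,1 for degrees 0…6.
(1 - y)⁴ has coefficients 1,-4,6,-4,1,0,0,0 for degrees 0…7.
Finally multiplying by (1 - 2y²), the product of all factors after the first has coefficients 1,-4,4,4,-11,8,-2,0 for degrees 0…7.
[y⁷] = 1·0 + 2·8 + 1·(-4) = 12.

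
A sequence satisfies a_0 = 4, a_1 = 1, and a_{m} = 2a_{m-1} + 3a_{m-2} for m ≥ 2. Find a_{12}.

664304

The ordinary generating function has denominator 1 - 2y - 3y^2.
Iterating the recurrence: a_0,…,a_{12} = 4, 1, 14, 31, 104, 301, 914, 2731, 8204, 24601, 73814, 221431, 664304.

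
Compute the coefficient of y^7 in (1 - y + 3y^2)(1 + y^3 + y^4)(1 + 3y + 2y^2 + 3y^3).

13

(1 - y + 3y^2) has coefficients 1,-1,3 for degrees 0…2.
(1 + y^3 + y^4) has coefficients 1,0,0,1,1,0,0,0 for degrees 0…7.
Finally multiplying by (1 + 3y + 2y^2 + 3y^3), the product of all factors after the first has coefficients 1,3,2,4,4,5,5,3 for degrees 0…7.
[y^7] = 1·3 − 1·5 + 3·5 = 13.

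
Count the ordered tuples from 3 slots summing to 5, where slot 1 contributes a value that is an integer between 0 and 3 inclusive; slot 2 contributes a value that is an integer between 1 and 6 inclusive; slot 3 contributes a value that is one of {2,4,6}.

The generating function for the choices is (1 + t + t^2 + t^3)·(t + t^2 + t^3 + t^4 + t^5 + t^6)·(t^2 + t^4 + t^6); the count is [t^5].
(1 + t + t^2 + t^3) has coefficients 1,1,1,1 for degrees 0…3.
(t + t^2 + t^3 + t^4 + t^5 + t^6) has coefficients 0,1,1,1,1,1 for degrees 0…5.
Finally multiplying by (t^2 + t^4 + t^6), the product of all factors after the first has coefficients 0,0,0,1,1,2 for degrees 0…5.
[t^5] = 1·2 + 1·1 + 1·1 + 1·0 = 4.

4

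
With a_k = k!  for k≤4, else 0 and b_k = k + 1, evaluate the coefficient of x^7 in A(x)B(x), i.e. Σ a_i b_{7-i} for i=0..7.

153

Write out a_i and b_{7-i} for i = 0,…,7 and sum the products.
Σ = 1·8 + 1·7 + 2·6 + 6·5 + 24·4 + 0·3 + 0·2 + 0·1 = 153.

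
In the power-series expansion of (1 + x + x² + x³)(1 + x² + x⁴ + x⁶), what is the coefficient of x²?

(1 + x + x² + x³) has coefficients 1,1,1 for degrees 0…2.
(1 + x² + x⁴ + x⁶) has coefficients 1,0,1 for degrees 0…2.
[x²] = 1·1 + 1·0 + 1·1 = 2.

2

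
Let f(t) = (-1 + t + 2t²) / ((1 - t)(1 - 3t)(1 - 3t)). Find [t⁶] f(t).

-4009

The denominator gives the recurrence a_n = 7a_(n−1) − 15a_(n−2) + 9a_(n−3) for n ≥ 3; the numerator fixes a_0 = -1, a_1 = -6, a_2 = -25.
Iterating: -1, -6, -25, -94, -337, -1174, -4009, so a_6 = -4009.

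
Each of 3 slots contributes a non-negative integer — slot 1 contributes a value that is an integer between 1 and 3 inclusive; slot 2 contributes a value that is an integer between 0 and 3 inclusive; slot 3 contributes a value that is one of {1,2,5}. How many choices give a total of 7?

The generating function for the choices is (t + t^2 + t^3)·(1 + t + t^2 + t^3)·(t + t^2 + t^5); the count is [t^7].
(t + t^2 + t^3) has coefficients 0,1,1,1 for degrees 0…3.
(1 + t + t^2 + t^3) has coefficients 1,1,1,1,0,0,0,0 for degrees 0…7.
Finally multiplying by (t + t^2 + t^5), the product of all factors after the first has coefficients 0,1,2,2,2,2,1,1 for degrees 0…7.
[t^7] = 1·1 + 1·2 + 1·2 = 5.

5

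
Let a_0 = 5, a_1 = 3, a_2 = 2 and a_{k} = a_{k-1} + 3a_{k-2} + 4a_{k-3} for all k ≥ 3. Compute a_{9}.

The ordinary generating function has denominator 1 - y - 3y^2 - 4y^3.
Iterating the recurrence: a_0,…,a_{9} = 5, 3, 2, 31, 49, 150, 421, 1067, 2930, 7815.

7815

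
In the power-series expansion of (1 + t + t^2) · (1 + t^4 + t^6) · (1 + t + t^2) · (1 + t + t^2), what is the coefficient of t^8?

12

(1 + t + t^2) has coefficients 1,1,1 for degrees 0…2.
(1 + t^4 + t^6) has coefficients 1,0,0,0,1,0,1,0,0 for degrees 0…8.
Multiplying by (1 + t + t^2) gives running coefficients 1,1,1,0,1,1,2,1,1 for degrees 0…8.
Finally multiplying by (1 + t + t^2), the product of all factors after the first has coefficients 1,2,3,2,2,2,4,4,4 for degrees 0…8.
[t^8] = 1·4 + 1·4 + 1·4 = 12.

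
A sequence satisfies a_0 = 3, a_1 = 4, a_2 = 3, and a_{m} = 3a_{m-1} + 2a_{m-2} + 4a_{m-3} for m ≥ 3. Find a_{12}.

4611589

The ordinary generating function has denominator 1 - 3x - 2x^2 - 4x^3.
Iterating the recurrence: a_0,…,a_{12} = 3, 4, 3, 29, 109, 397, 1525, 5805, 22053, 83869, 318933, 1212749, 4611589.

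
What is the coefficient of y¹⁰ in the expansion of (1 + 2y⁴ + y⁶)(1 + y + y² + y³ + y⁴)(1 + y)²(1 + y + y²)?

(1 + 2y⁴ + y⁶) has coefficients 1,0,0,0,2,0,1 for degrees 0…6.
(1 + y + y² + y³ + y⁴) has coefficients 1,1,1,1,1,0,0,0,0,0,0 for degrees 0…10.
Multiplying by (1 + y)² gives running coefficients 1,3,4,4,4,3,1,0,0,0,0 for degrees 0…10.
Finally multiplying by (1 + y + y²), the product of all factors after the first has coefficients 1,4,8,11,12,11,8,4,1,0,0 for degrees 0…10.
[y¹⁰] = 1·0 + 2·8 + 1·12 = 28.

28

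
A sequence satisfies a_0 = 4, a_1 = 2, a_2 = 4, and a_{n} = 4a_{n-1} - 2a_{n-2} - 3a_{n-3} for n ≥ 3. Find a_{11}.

-70332

The ordinary generating function has denominator 1 - 4z + 2z^2 + 3z^3.
Iterating the recurrence: a_0,…,a_{11} = 4, 2, 4, 0, -14, -68, -244, -798, -2500, -7672, -23294, -70332.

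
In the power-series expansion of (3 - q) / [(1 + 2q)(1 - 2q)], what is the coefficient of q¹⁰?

3072

Partial fractions give a closed form: a_n = (7/4)·(-2)^n + (5/4)·2^n.
At n = 10: a_10 = 3072.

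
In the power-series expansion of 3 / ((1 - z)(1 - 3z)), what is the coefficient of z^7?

Partial fractions give a closed form: a_n = (-3/2)·1^n + (9/2)·3^n.
At n = 7: a_7 = 9840.

9840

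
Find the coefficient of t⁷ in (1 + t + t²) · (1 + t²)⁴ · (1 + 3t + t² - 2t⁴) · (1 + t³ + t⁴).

(1 + t + t²) has coefficients 1,1,1 for degrees 0…2.
(1 + t²)⁴ has coefficients 1,0,4,0,6,0,4,0 for degrees 0…7.
Multiplying by (1 + 3t + t² - 2t⁴) gives running coefficients 1,3,5,12,8,18,2,12 for degrees 0…7.
Finally multiplying by (1 + t³ + t⁴), the product of all factors after the first has coefficients 1,3,5,13,12,26,19,32 for degrees 0…7.
[t⁷] = 1·32 + 1·19 + 1·26 = 77.

77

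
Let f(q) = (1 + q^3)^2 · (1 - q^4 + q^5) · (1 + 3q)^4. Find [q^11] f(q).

43

(1 + q^3)^2 has coefficients 1,0,0,2,0,0,1 for degrees 0…6.
(1 - q^4 + q^5) has coefficients 1,0,0,0,-1,1,0,0,0,0,0,0 for degrees 0…11.
Finally multiplying by (1 + 3q)^4, the product of all factors after the first has coefficients 1,12,54,108,80,-11,-42,-54,27,81,0,0 for degrees 0…11.
[q^11] = 1·0 + 2·27 + 1·(-11) = 43.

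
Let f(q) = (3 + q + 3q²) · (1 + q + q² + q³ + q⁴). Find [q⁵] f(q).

(3 + q + 3q²) has coefficients 3,1,3 for degrees 0…2.
(1 + q + q² + q³ + q⁴) has coefficients 1,1,1,1,1,0 for degrees 0…5.
[q⁵] = 3·0 + 1·1 + 3·1 = 4.

4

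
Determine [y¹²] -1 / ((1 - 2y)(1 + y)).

-2731

Partial fractions give a closed form: a_n = (-2/3)·2^n + (-1/3)·(-1)^n.
At n = 12: a_12 = -2731.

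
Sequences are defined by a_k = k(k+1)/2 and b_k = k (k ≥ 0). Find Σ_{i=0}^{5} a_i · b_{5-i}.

Write out a_i and b_{5-i} for i = 0,…,5 and sum the products.
Σ = 0·5 + 1·4 + 3·3 + 6·2 + 10·1 + 15·0 = 35.

35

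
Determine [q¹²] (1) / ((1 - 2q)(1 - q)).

Partial fractions give a closed form: a_n = (2)·2^n + (-1)·1^n.
At n = 12: a_12 = 8191.

8191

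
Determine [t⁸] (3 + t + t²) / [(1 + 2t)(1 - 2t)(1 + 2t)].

3584

The denominator gives the recurrence a_n = −2a_(n−1) + 4a_(n−2) + 8a_(n−3) for n ≥ 3; the numerator fixes a_0 = 3, a_1 = -5, a_2 = 23.
Iterating: 3, -5, 23, -42, 136, -256, 720, -1376, 3584, so a_8 = 3584.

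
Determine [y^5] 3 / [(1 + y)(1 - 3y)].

The denominator gives the recurrence a_n = 2a_(n−1) + 3a_(n−2) for n ≥ 2; the numerator fixes a_0 = 3, a_1 = 6.
Iterating: 3, 6, 21, 60, 183, 546, so a_5 = 546.

546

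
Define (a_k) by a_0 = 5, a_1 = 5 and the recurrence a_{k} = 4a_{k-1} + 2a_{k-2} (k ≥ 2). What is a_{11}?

20021280

The ordinary generating function has denominator 1 - 4t - 2t^2.
Iterating the recurrence: a_0,…,a_{11} = 5, 5, 30, 130, 580, 2580, 11480, 51080, 227280, 1011280, 4499680, 20021280.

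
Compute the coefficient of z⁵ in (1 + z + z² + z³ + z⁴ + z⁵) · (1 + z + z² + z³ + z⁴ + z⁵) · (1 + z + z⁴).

(1 + z + z² + z³ + z⁴ + z⁵) has coefficients 1,1,1,1,1,1 for degrees 0…5.
(1 + z + z² + z³ + z⁴ + z⁵) has coefficients 1,1,1,1,1,1 for degrees 0…5.
Finally multiplying by (1 + z + z⁴), the product of all factors after the first has coefficients 1,2,2,2,3,3 for degrees 0…5.
[z⁵] = 1·3 + 1·3 + 1·2 + 1·2 + 1·2 + 1·1 = 13.

13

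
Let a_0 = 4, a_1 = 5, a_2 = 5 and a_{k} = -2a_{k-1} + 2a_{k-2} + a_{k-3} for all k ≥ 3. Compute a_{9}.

The ordinary generating function has denominator 1 + 2t - 2t^2 - t^3.
Iterating the recurrence: a_0,…,a_{9} = 4, 5, 5, 4, 7, -1, 20, -35, 109, -268.

-268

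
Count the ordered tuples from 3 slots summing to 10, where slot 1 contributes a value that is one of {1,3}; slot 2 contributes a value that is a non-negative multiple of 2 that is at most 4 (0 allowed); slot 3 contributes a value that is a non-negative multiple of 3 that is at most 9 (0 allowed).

The generating function for the choices is (t + t^3)·(1 + t^2 + t^4)·(1 + t^3 + t^6 + t^9); the count is [t^10].
(t + t^3) has coefficients 0,1,0,1 for degrees 0…3.
(1 + t^2 + t^4) has coefficients 1,0,1,0,1,0,0,0,0,0,0 for degrees 0…10.
Finally multiplying by (1 + t^3 + t^6 + t^9), the product of all factors after the first has coefficients 1,0,1,1,1,1,1,1,1,1,1 for degrees 0…10.
[t^10] = 1·1 + 1·1 = 2.

2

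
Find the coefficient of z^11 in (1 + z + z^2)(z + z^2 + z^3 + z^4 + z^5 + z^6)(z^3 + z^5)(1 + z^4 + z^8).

9

(1 + z + z^2) has coefficients 1,1,1 for degrees 0…2.
(z + z^2 + z^3 + z^4 + z^5 + z^6) has coefficients 0,1,1,1,1,1,1,0,0,0,0,0 for degrees 0…11.
Multiplying by (z^3 + z^5) gives running coefficients 0,0,0,0,1,1,2,2,2,2,1,1 for degrees 0…11.
Finally multiplying by (1 + z^4 + z^8), the product of all factors after the first has coefficients 0,0,0,0,1,1,2,2,3,3,3,3 for degrees 0…11.
[z^11] = 1·3 + 1·3 + 1·3 = 9.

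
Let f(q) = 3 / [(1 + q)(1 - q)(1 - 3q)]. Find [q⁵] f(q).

Partial fractions give a closed form: a_n = (3/8)·(-1)^n + (-3/4)·1^n + (27/8)·3^n.
At n = 5: a_5 = 819.

819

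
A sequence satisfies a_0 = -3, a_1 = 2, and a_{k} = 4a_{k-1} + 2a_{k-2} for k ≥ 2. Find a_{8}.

The ordinary generating function has denominator 1 - 4q - 2q^2.
Iterating the recurrence: a_0,…,a_{8} = -3, 2, 2, 12, 52, 232, 1032, 4592, 20432.

20432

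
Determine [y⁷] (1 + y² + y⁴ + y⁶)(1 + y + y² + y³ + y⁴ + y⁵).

(1 + y² + y⁴ + y⁶) has coefficients 1,0,1,0,1,0,1 for degrees 0…6.
(1 + y + y² + y³ + y⁴ + y⁵) has coefficients 1,1,1,1,1,1,0,0 for degrees 0…7.
[y⁷] = 1·0 + 1·1 + 1·1 + 1·1 = 3.

3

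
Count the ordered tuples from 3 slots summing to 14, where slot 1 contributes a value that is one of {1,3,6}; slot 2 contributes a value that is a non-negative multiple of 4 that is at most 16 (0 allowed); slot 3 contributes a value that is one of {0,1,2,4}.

3

The generating function for the choices is (y + y³ + y⁶)·(1 + y⁴ + y⁸ + y¹² + y¹⁶)·(1 + y + y² + y⁴); the count is [y¹⁴].
(y + y³ + y⁶) has coefficients 0,1,0,1,0,0,1 for degrees 0…6.
(1 + y⁴ + y⁸ + y¹² + y¹⁶) has coefficients 1,0,0,0,1,0,0,0,1,0,0,0,1,0,0 for degrees 0…14.
Finally multiplying by (1 + y + y² + y⁴), the product of all factors after the first has coefficients 1,1,1,0,2,1,1,0,2,1,1,0,2,1,1 for degrees 0…14.
[y¹⁴] = 1·1 + 1·0 + 1·2 = 3.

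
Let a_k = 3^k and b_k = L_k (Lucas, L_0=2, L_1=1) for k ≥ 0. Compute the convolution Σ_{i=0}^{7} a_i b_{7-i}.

6527

This is [x^7] in the product of the two ordinary generating functions.
Σ = 1·29 + 3·18 + 9·11 + 27·7 + 81·4 + 243·3 + 729·1 + 2187·2 = 6527.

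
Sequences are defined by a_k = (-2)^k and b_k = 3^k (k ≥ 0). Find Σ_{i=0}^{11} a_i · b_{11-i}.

This is [x^11] in the product of the two ordinary generating functions.
Σ = 1·177147 − 2·59049 + 4·19683 − 8·6561 + 16·2187 − 32·729 + 64·243 − 128·81 + 256·27 − 512·9 + 1024·3 − 2048·1 = 105469.

105469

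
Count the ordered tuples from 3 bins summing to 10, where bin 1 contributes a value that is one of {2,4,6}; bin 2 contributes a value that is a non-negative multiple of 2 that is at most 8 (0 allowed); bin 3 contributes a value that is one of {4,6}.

The generating function for the choices is (x² + x⁴ + x⁶)·(1 + x² + x⁴ + x⁶ + x⁸)·(x⁴ + x⁶); the count is [x¹⁰].
(x² + x⁴ + x⁶) has coefficients 0,0,1,0,1,0,1 for degrees 0…6.
(1 + x² + x⁴ + x⁶ + x⁸) has coefficients 1,0,1,0,1,0,1,0,1,0,0 for degrees 0…10.
Finally multiplying by (x⁴ + x⁶), the product of all factors after the first has coefficients 0,0,0,0,1,0,2,0,2,0,2 for degrees 0…10.
[x¹⁰] = 1·2 + 1·2 + 1·1 = 5.

5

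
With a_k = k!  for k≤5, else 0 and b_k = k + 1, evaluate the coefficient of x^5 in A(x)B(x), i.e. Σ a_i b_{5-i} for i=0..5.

205

Write out a_i and b_{5-i} for i = 0,…,5 and sum the products.
Σ = 1·6 + 1·5 + 2·4 + 6·3 + 24·2 + 120·1 = 205.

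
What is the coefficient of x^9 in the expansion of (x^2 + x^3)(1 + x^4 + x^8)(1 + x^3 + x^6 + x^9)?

(x^2 + x^3) has coefficients 0,0,1,1 for degrees 0…3.
(1 + x^4 + x^8) has coefficients 1,0,0,0,1,0,0,0,1,0 for degrees 0…9.
Finally multiplying by (1 + x^3 + x^6 + x^9), the product of all factors after the first has coefficients 1,0,0,1,1,0,1,1,1,1 for degrees 0…9.
[x^9] = 1·1 + 1·1 = 2.

2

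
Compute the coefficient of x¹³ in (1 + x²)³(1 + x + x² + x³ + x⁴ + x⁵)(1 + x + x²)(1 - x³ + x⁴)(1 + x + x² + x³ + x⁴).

42

(1 + x²)³ has coefficients 1,0,3,0,3,0,1 for degrees 0…6.
(1 + x + x² + x³ + x⁴ + x⁵) has coefficients 1,1,1,1,1,1,0,0,0,0,0,0,0,0 for degrees 0…13.
Multiplying by (1 + x + x²) gives running coefficients 1,2,3,3,3,3,2,1,0,0,0,0,0,0 for degrees 0…13.
Multiplying by (1 - x³ + x⁴) gives running coefficients 1,2,3,2,2,2,2,1,0,1,1,1,0,0 for degrees 0…13.
Finally multiplying by (1 + x + x² + x³ + x⁴), the product of all factors after the first has coefficients 1,3,6,8,10,11,11,9,7,6,5,4,3,3 for degrees 0…13.
[x¹³] = 1·3 + 3·4 + 3·6 + 1·9 = 42.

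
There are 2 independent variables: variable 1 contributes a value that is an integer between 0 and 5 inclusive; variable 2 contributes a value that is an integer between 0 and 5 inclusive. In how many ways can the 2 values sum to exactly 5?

The generating function for the choices is (1 + q + q^2 + q^3 + q^4 + q^5)·(1 + q + q^2 + q^3 + q^4 + q^5); the count is [q^5].
(1 + q + q^2 + q^3 + q^4 + q^5) has coefficients 1,1,1,1,1,1 for degrees 0…5.
(1 + q + q^2 + q^3 + q^4 + q^5) has coefficients 1,1,1,1,1,1 for degrees 0…5.
[q^5] = 1·1 + 1·1 + 1·1 + 1·1 + 1·1 + 1·1 = 6.

6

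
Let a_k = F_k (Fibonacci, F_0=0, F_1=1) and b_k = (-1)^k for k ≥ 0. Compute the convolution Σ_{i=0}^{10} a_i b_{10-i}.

The convolution is the x^10 coefficient of A(x)B(x).
Σ = 0·1 + 1·(-1) + 1·1 + 2·(-1) + 3·1 + 5·(-1) + 8·1 + 13·(-1) + 21·1 + 34·(-1) + 55·1 = 33.

33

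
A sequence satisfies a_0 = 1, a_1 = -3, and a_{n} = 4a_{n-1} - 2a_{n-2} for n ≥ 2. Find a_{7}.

The ordinary generating function has denominator 1 - 4x + 2x^2.
Iterating the recurrence: a_0,…,a_{7} = 1, -3, -14, -50, -172, -588, -2008, -6856.

-6856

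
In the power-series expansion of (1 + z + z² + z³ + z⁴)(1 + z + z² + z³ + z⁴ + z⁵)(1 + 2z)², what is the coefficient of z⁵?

41

(1 + z + z² + z³ + z⁴) has coefficients 1,1,1,1,1 for degrees 0…4.
(1 + z + z² + z³ + z⁴ + z⁵) has coefficients 1,1,1,1,1,1 for degrees 0…5.
Finally multiplying by (1 + 2z)², the product of all factors after the first has coefficients 1,5,9,9,9,9 for degrees 0…5.
[z⁵] = 1·9 + 1·9 + 1·9 + 1·9 + 1·5 = 41.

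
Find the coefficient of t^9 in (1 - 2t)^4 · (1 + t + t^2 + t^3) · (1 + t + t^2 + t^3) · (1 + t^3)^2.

-50

(1 - 2t)^4 has coefficients 1,-8,24,-32,16 for degrees 0…4.
(1 + t + t^2 + t^3) has coefficients 1,1,1,1,0,0,0,0,0,0 for degrees 0…9.
Multiplying by (1 + t + t^2 + t^3) gives running coefficients 1,2,3,4,3,2,1,0,0,0 for degrees 0…9.
Finally multiplying by (1 + t^3)^2, the product of all factors after the first has coefficients 1,2,3,6,7,8,10,8,7,6 for degrees 0…9.
[t^9] = 1·6 − 8·7 + 24·8 − 32·10 + 16·8 = -50.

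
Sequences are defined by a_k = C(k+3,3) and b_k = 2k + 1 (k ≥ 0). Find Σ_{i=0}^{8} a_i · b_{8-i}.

2079

This is [x^8] in the product of the two ordinary generating functions.
Σ = 1·17 + 4·15 + 10·13 + 20·11 + 35·9 + 56·7 + 84·5 + 120·3 + 165·1 = 2079.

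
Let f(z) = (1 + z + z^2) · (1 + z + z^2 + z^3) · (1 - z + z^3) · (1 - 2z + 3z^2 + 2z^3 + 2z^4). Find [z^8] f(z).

(1 + z + z^2) has coefficients 1,1,1 for degrees 0…2.
(1 + z + z^2 + z^3) has coefficients 1,1,1,1,0,0,0,0,0 for degrees 0…8.
Multiplying by (1 - z + z^3) gives running coefficients 1,0,0,1,0,1,1,0,0 for degrees 0…8.
Finally multiplying by (1 - 2z + 3z^2 + 2z^3 + 2z^4), the product of all factors after the first has coefficients 1,-2,3,3,0,4,1,3,5 for degrees 0…8.
[z^8] = 1·5 + 1·3 + 1·1 = 9.

9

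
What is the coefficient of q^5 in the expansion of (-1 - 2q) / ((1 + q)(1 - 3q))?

-304

Partial fractions give a closed form: a_n = (1/4)·(-1)^n + (-5/4)·3^n.
At n = 5: a_5 = -304.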